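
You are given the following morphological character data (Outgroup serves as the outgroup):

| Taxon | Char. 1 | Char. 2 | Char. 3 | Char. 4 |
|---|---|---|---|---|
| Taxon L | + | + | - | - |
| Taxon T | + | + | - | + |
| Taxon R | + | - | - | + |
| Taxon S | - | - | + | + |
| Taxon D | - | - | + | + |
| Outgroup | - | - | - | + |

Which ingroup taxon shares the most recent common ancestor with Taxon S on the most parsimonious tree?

Taxon D

Character polarity is set by the outgroup: the derived state is whichever differs from the outgroup's state, so for Char. 4 the derived state is '-', and for the remaining characters it is '+'.
Char. 1: derived state '+' in Taxon L, Taxon R, and Taxon T only — synapomorphy for {Taxon L, Taxon R, Taxon T}.
Char. 2: derived state '+' in Taxon L and Taxon T only — synapomorphy for {Taxon L, Taxon T}.
Only Taxon D and Taxon S show the derived state '+' for Char. 3, supporting them as a clade.
Char. 4: derived state '-' in Taxon L only — an autapomorphy, so it tells us nothing about relationships among taxa.
Most parsimonious ingroup topology: (((Taxon L,Taxon T),Taxon R),(Taxon D,Taxon S)).
Taxon S and Taxon D form a cherry on this tree, so they are sister taxa.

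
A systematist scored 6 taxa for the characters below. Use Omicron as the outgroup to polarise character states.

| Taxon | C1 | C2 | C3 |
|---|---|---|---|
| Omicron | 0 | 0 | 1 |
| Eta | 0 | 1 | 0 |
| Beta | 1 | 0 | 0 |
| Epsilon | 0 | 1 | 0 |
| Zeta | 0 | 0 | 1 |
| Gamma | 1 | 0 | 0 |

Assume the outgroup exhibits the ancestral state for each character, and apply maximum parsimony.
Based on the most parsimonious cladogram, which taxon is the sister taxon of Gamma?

Beta

Character polarity is set by the outgroup: the derived state is whichever differs from the outgroup's state, so for C3 the derived state is '0', and for the remaining characters it is '1'.
C1: derived state '1' in Beta and Gamma only — synapomorphy for {Beta, Gamma}.
C2 (derived state '1') is shared by Epsilon and Eta — a synapomorphy uniting that clade.
C3 (derived state '0') is shared by Beta, Epsilon, Eta, and Gamma — a synapomorphy uniting that clade.
Most parsimonious ingroup topology: (((Eta,Epsilon),(Beta,Gamma)),Zeta).
Gamma and Beta form a cherry on this tree, so they are sister taxa.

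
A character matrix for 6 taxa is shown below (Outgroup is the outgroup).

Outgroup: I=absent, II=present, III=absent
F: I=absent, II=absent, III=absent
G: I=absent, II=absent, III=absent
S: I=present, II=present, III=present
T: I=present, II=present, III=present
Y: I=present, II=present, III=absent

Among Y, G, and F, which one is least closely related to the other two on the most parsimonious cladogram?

Character polarity is set by the outgroup: the derived state is whichever differs from the outgroup's state, so for II the derived state is 'absent', and for the remaining characters it is 'present'.
I (derived state 'present') is shared by S, T, and Y — a synapomorphy uniting that clade.
II (derived state 'absent') is shared by F and G — a synapomorphy uniting that clade.
III: derived state 'present' in S and T only — synapomorphy for {S, T}.
Most parsimonious ingroup topology: ((F,G),((S,T),Y)).
F and G share a more recent common ancestor with each other than either does with Y, so Y is the least closely related of the three.

Y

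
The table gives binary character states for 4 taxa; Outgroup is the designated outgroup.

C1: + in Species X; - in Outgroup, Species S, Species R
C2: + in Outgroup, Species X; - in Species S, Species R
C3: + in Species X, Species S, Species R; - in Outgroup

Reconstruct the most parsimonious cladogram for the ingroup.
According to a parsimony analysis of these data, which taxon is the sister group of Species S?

Character polarity is set by the outgroup: the derived state is whichever differs from the outgroup's state, so for C2 the derived state is '-', and for the remaining characters it is '+'.
C1: derived state '+' in Species X only — an autapomorphy, so it tells us nothing about relationships among taxa.
C2: derived state '-' in Species R and Species S only — synapomorphy for {Species R, Species S}.
All ingroup taxa share the derived state '+' for C3; it defines the ingroup but does not resolve relationships within it.
Most parsimonious ingroup topology: (Species X,(Species S,Species R)).
Species S and Species R form a cherry on this tree, so they are sister taxa.

Species R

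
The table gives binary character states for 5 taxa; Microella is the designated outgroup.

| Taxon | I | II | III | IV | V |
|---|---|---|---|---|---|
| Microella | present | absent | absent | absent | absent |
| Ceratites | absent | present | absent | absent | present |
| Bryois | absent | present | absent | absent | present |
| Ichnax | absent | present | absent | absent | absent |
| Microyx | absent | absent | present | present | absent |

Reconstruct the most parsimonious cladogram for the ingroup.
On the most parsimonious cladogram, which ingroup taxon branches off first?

Microyx

Character polarity is set by the outgroup: the derived state is whichever differs from the outgroup's state, so for I the derived state is 'absent', and for the remaining characters it is 'present'.
I (derived state 'absent') is shared by all ingroup taxa — unites the whole ingroup.
II: derived state 'present' in Bryois, Ceratites, and Ichnax only — synapomorphy for {Bryois, Ceratites, Ichnax}.
III: derived state 'present' in Microyx only — an autapomorphy, so it tells us nothing about relationships among taxa.
IV: derived state 'present' in Microyx only — an autapomorphy, so it tells us nothing about relationships among taxa.
V: derived state 'present' in Bryois and Ceratites only — synapomorphy for {Bryois, Ceratites}.
Most parsimonious ingroup topology: (((Ceratites,Bryois),Ichnax),Microyx).
Microyx is sister to the clade containing all other ingroup taxa, so it is the earliest-diverging (most basal) ingroup lineage.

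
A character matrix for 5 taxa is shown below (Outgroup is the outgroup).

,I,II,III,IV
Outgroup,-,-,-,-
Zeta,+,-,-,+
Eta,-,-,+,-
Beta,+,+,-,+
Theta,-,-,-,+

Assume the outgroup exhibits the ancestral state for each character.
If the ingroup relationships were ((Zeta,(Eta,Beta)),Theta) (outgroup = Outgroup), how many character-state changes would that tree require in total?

6

Map each character onto ((Zeta,(Eta,Beta)),Theta) (rooted by Outgroup) and count the minimum state changes it requires (Fitch parsimony):
I: 2; II: 1; III: 1; IV: 2.
Total tree length = 6.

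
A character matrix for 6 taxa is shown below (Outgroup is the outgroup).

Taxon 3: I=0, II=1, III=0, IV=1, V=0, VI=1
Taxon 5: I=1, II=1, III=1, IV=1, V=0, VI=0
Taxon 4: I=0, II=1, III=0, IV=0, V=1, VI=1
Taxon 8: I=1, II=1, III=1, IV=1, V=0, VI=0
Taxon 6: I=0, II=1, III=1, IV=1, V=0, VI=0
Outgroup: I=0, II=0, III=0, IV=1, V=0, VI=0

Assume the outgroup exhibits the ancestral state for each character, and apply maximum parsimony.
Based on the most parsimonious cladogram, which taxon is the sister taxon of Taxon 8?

Character polarity is set by the outgroup: the derived state is whichever differs from the outgroup's state, so for IV the derived state is '0', and for the remaining characters it is '1'.
I: derived state '1' in Taxon 5 and Taxon 8 only — synapomorphy for {Taxon 5, Taxon 8}.
II (derived state '1') is shared by all ingroup taxa — unites the whole ingroup.
Only Taxon 5, Taxon 6, and Taxon 8 show the derived state '1' for III, supporting them as a clade.
IV (derived state '0') is unique to Taxon 4 (autapomorphy; uninformative for grouping).
V: derived state '1' in Taxon 4 only — an autapomorphy, so it tells us nothing about relationships among taxa.
VI (derived state '1') is shared by Taxon 3 and Taxon 4 — a synapomorphy uniting that clade.
Most parsimonious ingroup topology: ((Taxon 3,Taxon 4),((Taxon 5,Taxon 8),Taxon 6)).
Taxon 8 and Taxon 5 form a cherry on this tree, so they are sister taxa.

Taxon 5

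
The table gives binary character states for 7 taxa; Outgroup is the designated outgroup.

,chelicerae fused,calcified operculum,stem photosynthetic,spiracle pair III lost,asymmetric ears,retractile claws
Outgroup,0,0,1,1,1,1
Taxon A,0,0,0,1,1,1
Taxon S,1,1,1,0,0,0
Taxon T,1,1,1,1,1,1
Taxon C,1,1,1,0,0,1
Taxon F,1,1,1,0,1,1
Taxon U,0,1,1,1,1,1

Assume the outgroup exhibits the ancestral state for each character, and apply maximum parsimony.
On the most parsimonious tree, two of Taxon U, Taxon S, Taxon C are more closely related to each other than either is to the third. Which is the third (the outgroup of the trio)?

Taxon U

Character polarity is set by the outgroup: the derived state is whichever differs from the outgroup's state, so for stem photosynthetic, spiracle pair III lost, asymmetric ears, retractile claws the derived state is '0', and for the remaining characters it is '1'.
Only Taxon C, Taxon F, Taxon S, and Taxon T show the derived state '1' for chelicerae fused, supporting them as a clade.
calcified operculum (derived state '1') is shared by Taxon C, Taxon F, Taxon S, Taxon T, and Taxon U — a synapomorphy uniting that clade.
stem photosynthetic: derived state '0' in Taxon A only — an autapomorphy, so it tells us nothing about relationships among taxa.
spiracle pair III lost: derived state '0' in Taxon C, Taxon F, and Taxon S only — synapomorphy for {Taxon C, Taxon F, Taxon S}.
Only Taxon C and Taxon S show the derived state '0' for asymmetric ears, supporting them as a clade.
retractile claws: derived state '0' in Taxon S only — an autapomorphy, so it tells us nothing about relationships among taxa.
Most parsimonious ingroup topology: (Taxon A,((((Taxon S,Taxon C),Taxon F),Taxon T),Taxon U)).
Taxon S and Taxon C share a more recent common ancestor with each other than either does with Taxon U, so Taxon U is the least closely related of the three.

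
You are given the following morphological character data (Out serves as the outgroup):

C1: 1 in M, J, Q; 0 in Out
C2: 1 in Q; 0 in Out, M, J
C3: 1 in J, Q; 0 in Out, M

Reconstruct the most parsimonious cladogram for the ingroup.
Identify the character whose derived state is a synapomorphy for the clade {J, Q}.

C3

The outgroup has state '0' for every character, so '1' is the derived state throughout.
C1 (derived state '1') is shared by all ingroup taxa — unites the whole ingroup.
C2: derived state '1' in Q only — an autapomorphy, so it tells us nothing about relationships among taxa.
Only J and Q show the derived state '1' for C3, supporting them as a clade.
Most parsimonious ingroup topology: (M,(J,Q)).
The clade {J, Q} is supported by C3: its derived state '1' occurs in exactly those taxa and in no other taxon (including the outgroup).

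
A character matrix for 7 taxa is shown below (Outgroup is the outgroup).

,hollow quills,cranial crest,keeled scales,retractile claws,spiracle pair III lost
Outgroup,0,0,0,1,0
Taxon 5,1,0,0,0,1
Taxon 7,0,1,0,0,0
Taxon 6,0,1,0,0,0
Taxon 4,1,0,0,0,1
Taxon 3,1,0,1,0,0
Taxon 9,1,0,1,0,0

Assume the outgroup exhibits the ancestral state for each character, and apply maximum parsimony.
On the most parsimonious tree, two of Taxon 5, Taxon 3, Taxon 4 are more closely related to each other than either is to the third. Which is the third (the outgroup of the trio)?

Character polarity is set by the outgroup: the derived state is whichever differs from the outgroup's state, so for retractile claws the derived state is '0', and for the remaining characters it is '1'.
hollow quills (derived state '1') is shared by Taxon 3, Taxon 4, Taxon 5, and Taxon 9 — a synapomorphy uniting that clade.
cranial crest: derived state '1' in Taxon 6 and Taxon 7 only — synapomorphy for {Taxon 6, Taxon 7}.
keeled scales (derived state '1') is shared by Taxon 3 and Taxon 9 — a synapomorphy uniting that clade.
retractile claws (derived state '0') is shared by all ingroup taxa — unites the whole ingroup.
Only Taxon 4 and Taxon 5 show the derived state '1' for spiracle pair III lost, supporting them as a clade.
Most parsimonious ingroup topology: (((Taxon 5,Taxon 4),(Taxon 3,Taxon 9)),(Taxon 7,Taxon 6)).
Taxon 5 and Taxon 4 share a more recent common ancestor with each other than either does with Taxon 3, so Taxon 3 is the least closely related of the three.

Taxon 3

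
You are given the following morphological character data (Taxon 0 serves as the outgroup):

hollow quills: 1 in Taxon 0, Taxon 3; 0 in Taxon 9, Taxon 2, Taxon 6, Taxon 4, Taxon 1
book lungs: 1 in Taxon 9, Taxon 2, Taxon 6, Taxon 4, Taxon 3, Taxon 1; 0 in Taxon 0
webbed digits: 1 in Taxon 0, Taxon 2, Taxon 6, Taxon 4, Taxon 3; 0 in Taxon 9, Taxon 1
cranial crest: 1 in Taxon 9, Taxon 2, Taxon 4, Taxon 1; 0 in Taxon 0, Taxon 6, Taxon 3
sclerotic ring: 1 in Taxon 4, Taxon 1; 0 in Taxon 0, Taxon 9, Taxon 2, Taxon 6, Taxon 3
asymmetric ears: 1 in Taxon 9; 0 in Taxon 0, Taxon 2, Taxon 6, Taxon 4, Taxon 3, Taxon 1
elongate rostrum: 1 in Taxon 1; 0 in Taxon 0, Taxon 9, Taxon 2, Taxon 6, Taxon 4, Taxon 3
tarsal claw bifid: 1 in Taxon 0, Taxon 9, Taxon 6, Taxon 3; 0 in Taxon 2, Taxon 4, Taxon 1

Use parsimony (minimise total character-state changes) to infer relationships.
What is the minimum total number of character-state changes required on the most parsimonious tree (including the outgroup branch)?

9

Character polarity is set by the outgroup: the derived state is whichever differs from the outgroup's state, so for hollow quills, webbed digits, tarsal claw bifid the derived state is '0', and for the remaining characters it is '1'.
hollow quills (derived state '0') is shared by Taxon 1, Taxon 2, Taxon 4, Taxon 6, and Taxon 9 — a synapomorphy uniting that clade.
All ingroup taxa share the derived state '1' for book lungs; it defines the ingroup but does not resolve relationships within it.
webbed digits (state '0') occurs in Taxon 1 and Taxon 9 but conflicts with the nesting implied by the other characters — most parsimoniously interpreted as homoplasy.
cranial crest (derived state '1') is shared by Taxon 1, Taxon 2, Taxon 4, and Taxon 9 — a synapomorphy uniting that clade.
sclerotic ring (derived state '1') is shared by Taxon 1 and Taxon 4 — a synapomorphy uniting that clade.
asymmetric ears (derived state '1') is unique to Taxon 9 (autapomorphy; uninformative for grouping).
elongate rostrum (derived state '1') is unique to Taxon 1 (autapomorphy; uninformative for grouping).
tarsal claw bifid: derived state '0' in Taxon 1, Taxon 2, and Taxon 4 only — synapomorphy for {Taxon 1, Taxon 2, Taxon 4}.
Most parsimonious ingroup topology: ((((Taxon 2,(Taxon 1,Taxon 4)),Taxon 9),Taxon 6),Taxon 3).
Changes per character on this tree: hollow quills: 1; book lungs: 1; webbed digits: 2; cranial crest: 1; sclerotic ring: 1; asymmetric ears: 1; elongate rostrum: 1; tarsal claw bifid: 1.
Total = 9.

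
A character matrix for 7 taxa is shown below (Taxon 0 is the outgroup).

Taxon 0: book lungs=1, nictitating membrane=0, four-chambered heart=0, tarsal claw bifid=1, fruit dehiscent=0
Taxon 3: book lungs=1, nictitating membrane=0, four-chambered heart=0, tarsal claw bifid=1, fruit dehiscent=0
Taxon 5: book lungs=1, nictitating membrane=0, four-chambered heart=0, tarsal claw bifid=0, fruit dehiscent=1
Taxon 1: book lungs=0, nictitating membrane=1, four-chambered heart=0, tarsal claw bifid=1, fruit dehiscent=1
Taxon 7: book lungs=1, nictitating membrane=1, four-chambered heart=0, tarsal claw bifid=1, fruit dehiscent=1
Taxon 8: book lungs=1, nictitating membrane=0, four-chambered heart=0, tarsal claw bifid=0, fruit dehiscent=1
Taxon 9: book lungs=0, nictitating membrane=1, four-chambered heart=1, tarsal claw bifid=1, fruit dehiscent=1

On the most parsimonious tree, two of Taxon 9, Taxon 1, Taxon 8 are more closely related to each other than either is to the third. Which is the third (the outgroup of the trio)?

Taxon 8

Character polarity is set by the outgroup: the derived state is whichever differs from the outgroup's state, so for book lungs, tarsal claw bifid the derived state is '0', and for the remaining characters it is '1'.
Only Taxon 1 and Taxon 9 show the derived state '0' for book lungs, supporting them as a clade.
Only Taxon 1, Taxon 7, and Taxon 9 show the derived state '1' for nictitating membrane, supporting them as a clade.
four-chambered heart: derived state '1' in Taxon 9 only — an autapomorphy, so it tells us nothing about relationships among taxa.
Only Taxon 5 and Taxon 8 show the derived state '0' for tarsal claw bifid, supporting them as a clade.
Only Taxon 1, Taxon 5, Taxon 7, Taxon 8, and Taxon 9 show the derived state '1' for fruit dehiscent, supporting them as a clade.
Most parsimonious ingroup topology: (Taxon 3,((Taxon 5,Taxon 8),((Taxon 1,Taxon 9),Taxon 7))).
Taxon 9 and Taxon 1 share a more recent common ancestor with each other than either does with Taxon 8, so Taxon 8 is the least closely related of the three.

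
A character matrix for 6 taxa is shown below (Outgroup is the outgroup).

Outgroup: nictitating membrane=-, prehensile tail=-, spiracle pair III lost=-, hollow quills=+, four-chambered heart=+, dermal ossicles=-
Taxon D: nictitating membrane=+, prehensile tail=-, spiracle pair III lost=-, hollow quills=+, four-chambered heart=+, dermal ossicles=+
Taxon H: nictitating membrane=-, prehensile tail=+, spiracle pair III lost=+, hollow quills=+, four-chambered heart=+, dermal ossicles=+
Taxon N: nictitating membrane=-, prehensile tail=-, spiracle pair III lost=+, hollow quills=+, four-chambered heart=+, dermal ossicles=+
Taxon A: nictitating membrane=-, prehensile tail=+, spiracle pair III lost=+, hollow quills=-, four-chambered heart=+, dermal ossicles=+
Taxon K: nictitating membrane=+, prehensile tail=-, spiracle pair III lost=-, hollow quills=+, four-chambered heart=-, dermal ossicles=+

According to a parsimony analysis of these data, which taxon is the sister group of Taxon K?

Taxon D

Character polarity is set by the outgroup: the derived state is whichever differs from the outgroup's state, so for hollow quills, four-chambered heart the derived state is '-', and for the remaining characters it is '+'.
nictitating membrane (derived state '+') is shared by Taxon D and Taxon K — a synapomorphy uniting that clade.
Only Taxon A and Taxon H show the derived state '+' for prehensile tail, supporting them as a clade.
Only Taxon A, Taxon H, and Taxon N show the derived state '+' for spiracle pair III lost, supporting them as a clade.
hollow quills: derived state '-' in Taxon A only — an autapomorphy, so it tells us nothing about relationships among taxa.
four-chambered heart (derived state '-') is unique to Taxon K (autapomorphy; uninformative for grouping).
All ingroup taxa share the derived state '+' for dermal ossicles; it defines the ingroup but does not resolve relationships within it.
Most parsimonious ingroup topology: ((Taxon D,Taxon K),((Taxon H,Taxon A),Taxon N)).
Taxon K and Taxon D form a cherry on this tree, so they are sister taxa.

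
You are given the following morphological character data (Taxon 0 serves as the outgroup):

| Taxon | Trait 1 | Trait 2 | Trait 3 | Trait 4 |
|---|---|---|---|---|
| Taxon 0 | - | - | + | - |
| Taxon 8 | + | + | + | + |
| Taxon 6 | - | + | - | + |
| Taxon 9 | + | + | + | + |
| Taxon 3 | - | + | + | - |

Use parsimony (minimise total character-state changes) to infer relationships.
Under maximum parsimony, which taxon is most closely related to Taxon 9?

Character polarity is set by the outgroup: the derived state is whichever differs from the outgroup's state, so for Trait 3 the derived state is '-', and for the remaining characters it is '+'.
Trait 1: derived state '+' in Taxon 8 and Taxon 9 only — synapomorphy for {Taxon 8, Taxon 9}.
Trait 2 (derived state '+') is shared by all ingroup taxa — unites the whole ingroup.
Trait 3: derived state '-' in Taxon 6 only — an autapomorphy, so it tells us nothing about relationships among taxa.
Only Taxon 6, Taxon 8, and Taxon 9 show the derived state '+' for Trait 4, supporting them as a clade.
Most parsimonious ingroup topology: (((Taxon 8,Taxon 9),Taxon 6),Taxon 3).
Taxon 9 and Taxon 8 form a cherry on this tree, so they are sister taxa.

Taxon 8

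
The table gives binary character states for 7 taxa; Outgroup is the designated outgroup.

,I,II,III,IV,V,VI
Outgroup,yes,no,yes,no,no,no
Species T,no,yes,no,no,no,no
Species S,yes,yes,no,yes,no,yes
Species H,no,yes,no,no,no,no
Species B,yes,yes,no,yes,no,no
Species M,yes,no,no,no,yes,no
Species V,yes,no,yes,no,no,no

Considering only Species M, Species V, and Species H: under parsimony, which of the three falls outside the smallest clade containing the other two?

Character polarity is set by the outgroup: the derived state is whichever differs from the outgroup's state, so for I, III the derived state is 'no', and for the remaining characters it is 'yes'.
I: derived state 'no' in Species H and Species T only — synapomorphy for {Species H, Species T}.
Only Species B, Species H, Species S, and Species T show the derived state 'yes' for II, supporting them as a clade.
III (derived state 'no') is shared by Species B, Species H, Species M, Species S, and Species T — a synapomorphy uniting that clade.
IV (derived state 'yes') is shared by Species B and Species S — a synapomorphy uniting that clade.
V: derived state 'yes' in Species M only — an autapomorphy, so it tells us nothing about relationships among taxa.
VI (derived state 'yes') is unique to Species S (autapomorphy; uninformative for grouping).
Most parsimonious ingroup topology: ((((Species T,Species H),(Species S,Species B)),Species M),Species V).
Species M and Species H share a more recent common ancestor with each other than either does with Species V, so Species V is the least closely related of the three.

Species V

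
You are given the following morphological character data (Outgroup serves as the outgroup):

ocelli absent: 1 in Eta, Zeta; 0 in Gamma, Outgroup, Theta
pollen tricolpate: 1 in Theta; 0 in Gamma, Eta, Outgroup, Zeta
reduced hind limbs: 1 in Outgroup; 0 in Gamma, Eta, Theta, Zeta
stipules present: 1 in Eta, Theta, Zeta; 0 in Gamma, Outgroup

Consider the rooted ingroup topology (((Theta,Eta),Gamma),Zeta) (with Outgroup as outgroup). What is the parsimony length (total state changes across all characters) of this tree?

6

Map each character onto (((Theta,Eta),Gamma),Zeta) (rooted by Outgroup) and count the minimum state changes it requires (Fitch parsimony):
ocelli absent: 2; pollen tricolpate: 1; reduced hind limbs: 1; stipules present: 2.
Total tree length = 6.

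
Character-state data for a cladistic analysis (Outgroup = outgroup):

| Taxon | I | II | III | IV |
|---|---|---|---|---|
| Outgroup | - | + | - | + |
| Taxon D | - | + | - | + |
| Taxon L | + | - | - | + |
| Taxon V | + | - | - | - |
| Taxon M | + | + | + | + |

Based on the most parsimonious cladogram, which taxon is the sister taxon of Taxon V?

Character polarity is set by the outgroup: the derived state is whichever differs from the outgroup's state, so for II, IV the derived state is '-', and for the remaining characters it is '+'.
I (derived state '+') is shared by Taxon L, Taxon M, and Taxon V — a synapomorphy uniting that clade.
Only Taxon L and Taxon V show the derived state '-' for II, supporting them as a clade.
III: derived state '+' in Taxon M only — an autapomorphy, so it tells us nothing about relationships among taxa.
IV: derived state '-' in Taxon V only — an autapomorphy, so it tells us nothing about relationships among taxa.
Most parsimonious ingroup topology: (Taxon D,((Taxon L,Taxon V),Taxon M)).
Taxon V and Taxon L form a cherry on this tree, so they are sister taxa.

Taxon L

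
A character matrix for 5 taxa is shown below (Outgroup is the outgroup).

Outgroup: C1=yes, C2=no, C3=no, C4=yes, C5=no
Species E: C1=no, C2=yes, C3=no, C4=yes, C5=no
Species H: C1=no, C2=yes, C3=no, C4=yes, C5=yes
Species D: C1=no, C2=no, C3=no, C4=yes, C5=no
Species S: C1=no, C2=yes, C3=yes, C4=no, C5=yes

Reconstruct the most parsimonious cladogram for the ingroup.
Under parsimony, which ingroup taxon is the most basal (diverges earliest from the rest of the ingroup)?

Character polarity is set by the outgroup: the derived state is whichever differs from the outgroup's state, so for C1, C4 the derived state is 'no', and for the remaining characters it is 'yes'.
All ingroup taxa share the derived state 'no' for C1; it defines the ingroup but does not resolve relationships within it.
C2 (derived state 'yes') is shared by Species E, Species H, and Species S — a synapomorphy uniting that clade.
C3 (derived state 'yes') is unique to Species S (autapomorphy; uninformative for grouping).
C4: derived state 'no' in Species S only — an autapomorphy, so it tells us nothing about relationships among taxa.
C5: derived state 'yes' in Species H and Species S only — synapomorphy for {Species H, Species S}.
Most parsimonious ingroup topology: (((Species H,Species S),Species E),Species D).
Species D is sister to the clade containing all other ingroup taxa, so it is the earliest-diverging (most basal) ingroup lineage.

Species D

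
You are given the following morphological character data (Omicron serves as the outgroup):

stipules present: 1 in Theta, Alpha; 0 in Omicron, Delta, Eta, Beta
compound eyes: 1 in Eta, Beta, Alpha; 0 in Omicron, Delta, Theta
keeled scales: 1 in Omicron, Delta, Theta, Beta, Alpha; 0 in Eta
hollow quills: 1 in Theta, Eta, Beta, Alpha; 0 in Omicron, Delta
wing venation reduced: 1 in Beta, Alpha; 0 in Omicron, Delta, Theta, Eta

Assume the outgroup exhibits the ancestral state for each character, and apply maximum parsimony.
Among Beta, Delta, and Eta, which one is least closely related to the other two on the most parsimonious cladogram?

Character polarity is set by the outgroup: the derived state is whichever differs from the outgroup's state, so for keeled scales the derived state is '0', and for the remaining characters it is '1'.
stipules present groups Alpha and Theta, which is incompatible with the clades supported by the remaining characters; treating it as convergent (homoplasy) costs fewer steps than any alternative tree.
compound eyes: derived state '1' in Alpha, Beta, and Eta only — synapomorphy for {Alpha, Beta, Eta}.
keeled scales: derived state '0' in Eta only — an autapomorphy, so it tells us nothing about relationships among taxa.
hollow quills: derived state '1' in Alpha, Beta, Eta, and Theta only — synapomorphy for {Alpha, Beta, Eta, Theta}.
wing venation reduced (derived state '1') is shared by Alpha and Beta — a synapomorphy uniting that clade.
Most parsimonious ingroup topology: (Delta,(Theta,(Eta,(Beta,Alpha)))).
Beta and Eta share a more recent common ancestor with each other than either does with Delta, so Delta is the least closely related of the three.

Delta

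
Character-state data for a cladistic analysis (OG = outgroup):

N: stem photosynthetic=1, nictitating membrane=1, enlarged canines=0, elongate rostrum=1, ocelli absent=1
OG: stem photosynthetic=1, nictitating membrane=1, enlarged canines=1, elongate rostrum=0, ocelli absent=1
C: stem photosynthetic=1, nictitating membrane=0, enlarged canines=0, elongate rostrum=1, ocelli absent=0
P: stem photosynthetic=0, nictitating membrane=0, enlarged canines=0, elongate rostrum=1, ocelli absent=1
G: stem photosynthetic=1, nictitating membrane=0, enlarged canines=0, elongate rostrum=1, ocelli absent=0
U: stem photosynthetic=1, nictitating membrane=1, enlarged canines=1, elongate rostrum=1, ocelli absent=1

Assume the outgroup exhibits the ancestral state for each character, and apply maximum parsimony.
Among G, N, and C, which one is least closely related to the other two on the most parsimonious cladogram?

Character polarity is set by the outgroup: the derived state is whichever differs from the outgroup's state, so for stem photosynthetic, nictitating membrane, enlarged canines, ocelli absent the derived state is '0', and for the remaining characters it is '1'.
stem photosynthetic (derived state '0') is unique to P (autapomorphy; uninformative for grouping).
Only C, G, and P show the derived state '0' for nictitating membrane, supporting them as a clade.
enlarged canines (derived state '0') is shared by C, G, N, and P — a synapomorphy uniting that clade.
All ingroup taxa share the derived state '1' for elongate rostrum; it defines the ingroup but does not resolve relationships within it.
ocelli absent: derived state '0' in C and G only — synapomorphy for {C, G}.
Most parsimonious ingroup topology: ((N,(P,(G,C))),U).
C and G share a more recent common ancestor with each other than either does with N, so N is the least closely related of the three.

N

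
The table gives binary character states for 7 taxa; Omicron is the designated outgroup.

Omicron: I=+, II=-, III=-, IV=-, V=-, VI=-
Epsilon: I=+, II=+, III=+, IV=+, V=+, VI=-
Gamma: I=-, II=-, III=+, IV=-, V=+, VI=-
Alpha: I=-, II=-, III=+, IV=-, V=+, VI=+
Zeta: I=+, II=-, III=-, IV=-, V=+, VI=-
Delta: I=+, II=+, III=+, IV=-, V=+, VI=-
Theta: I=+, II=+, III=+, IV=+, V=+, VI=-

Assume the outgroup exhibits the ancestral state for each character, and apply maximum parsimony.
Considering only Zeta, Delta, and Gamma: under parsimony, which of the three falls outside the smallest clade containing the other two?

Zeta

Character polarity is set by the outgroup: the derived state is whichever differs from the outgroup's state, so for I the derived state is '-', and for the remaining characters it is '+'.
I (derived state '-') is shared by Alpha and Gamma — a synapomorphy uniting that clade.
Only Delta, Epsilon, and Theta show the derived state '+' for II, supporting them as a clade.
Only Alpha, Delta, Epsilon, Gamma, and Theta show the derived state '+' for III, supporting them as a clade.
IV: derived state '+' in Epsilon and Theta only — synapomorphy for {Epsilon, Theta}.
All ingroup taxa share the derived state '+' for V; it defines the ingroup but does not resolve relationships within it.
VI: derived state '+' in Alpha only — an autapomorphy, so it tells us nothing about relationships among taxa.
Most parsimonious ingroup topology: ((((Epsilon,Theta),Delta),(Gamma,Alpha)),Zeta).
Delta and Gamma share a more recent common ancestor with each other than either does with Zeta, so Zeta is the least closely related of the three.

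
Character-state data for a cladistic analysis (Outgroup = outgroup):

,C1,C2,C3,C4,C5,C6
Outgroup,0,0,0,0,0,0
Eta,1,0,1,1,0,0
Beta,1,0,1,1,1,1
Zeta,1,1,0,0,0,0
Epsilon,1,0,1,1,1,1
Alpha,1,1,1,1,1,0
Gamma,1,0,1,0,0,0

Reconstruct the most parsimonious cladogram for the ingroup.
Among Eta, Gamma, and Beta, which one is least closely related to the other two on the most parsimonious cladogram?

The outgroup has state '0' for every character, so '1' is the derived state throughout.
C1 (derived state '1') is shared by all ingroup taxa — unites the whole ingroup.
C2 groups Alpha and Zeta, which is incompatible with the clades supported by the remaining characters; treating it as convergent (homoplasy) costs fewer steps than any alternative tree.
Only Alpha, Beta, Epsilon, Eta, and Gamma show the derived state '1' for C3, supporting them as a clade.
C4 (derived state '1') is shared by Alpha, Beta, Epsilon, and Eta — a synapomorphy uniting that clade.
C5: derived state '1' in Alpha, Beta, and Epsilon only — synapomorphy for {Alpha, Beta, Epsilon}.
C6 (derived state '1') is shared by Beta and Epsilon — a synapomorphy uniting that clade.
Most parsimonious ingroup topology: (((Eta,((Beta,Epsilon),Alpha)),Gamma),Zeta).
Beta and Eta share a more recent common ancestor with each other than either does with Gamma, so Gamma is the least closely related of the three.

Gamma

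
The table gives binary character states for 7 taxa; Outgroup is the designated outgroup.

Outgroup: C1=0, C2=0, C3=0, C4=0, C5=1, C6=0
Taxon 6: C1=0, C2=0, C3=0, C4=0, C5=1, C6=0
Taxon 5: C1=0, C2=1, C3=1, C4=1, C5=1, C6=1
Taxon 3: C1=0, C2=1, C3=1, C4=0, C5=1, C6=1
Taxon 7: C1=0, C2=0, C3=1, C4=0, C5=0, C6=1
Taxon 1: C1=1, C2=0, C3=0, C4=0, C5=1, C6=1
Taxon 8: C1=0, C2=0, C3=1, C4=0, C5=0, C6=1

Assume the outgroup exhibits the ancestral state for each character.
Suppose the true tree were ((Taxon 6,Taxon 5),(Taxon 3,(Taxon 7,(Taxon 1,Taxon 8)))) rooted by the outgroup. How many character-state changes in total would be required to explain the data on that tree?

11

Map each character onto ((Taxon 6,Taxon 5),(Taxon 3,(Taxon 7,(Taxon 1,Taxon 8)))) (rooted by Outgroup) and count the minimum state changes it requires (Fitch parsimony):
C1: 1; C2: 2; C3: 3; C4: 1; C5: 2; C6: 2.
Total tree length = 11.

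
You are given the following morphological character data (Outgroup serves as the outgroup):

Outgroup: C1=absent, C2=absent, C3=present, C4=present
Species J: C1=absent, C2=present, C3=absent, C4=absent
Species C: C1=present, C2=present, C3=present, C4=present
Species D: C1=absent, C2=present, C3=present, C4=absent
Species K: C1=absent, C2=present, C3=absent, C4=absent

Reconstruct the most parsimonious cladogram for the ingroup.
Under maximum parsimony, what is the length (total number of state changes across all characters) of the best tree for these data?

Character polarity is set by the outgroup: the derived state is whichever differs from the outgroup's state, so for C3, C4 the derived state is 'absent', and for the remaining characters it is 'present'.
C1: derived state 'present' in Species C only — an autapomorphy, so it tells us nothing about relationships among taxa.
C2 (derived state 'present') is shared by all ingroup taxa — unites the whole ingroup.
C3 (derived state 'absent') is shared by Species J and Species K — a synapomorphy uniting that clade.
C4 (derived state 'absent') is shared by Species D, Species J, and Species K — a synapomorphy uniting that clade.
Most parsimonious ingroup topology: (((Species J,Species K),Species D),Species C).
Changes per character on this tree: C1: 1; C2: 1; C3: 1; C4: 1.
Total = 4.

4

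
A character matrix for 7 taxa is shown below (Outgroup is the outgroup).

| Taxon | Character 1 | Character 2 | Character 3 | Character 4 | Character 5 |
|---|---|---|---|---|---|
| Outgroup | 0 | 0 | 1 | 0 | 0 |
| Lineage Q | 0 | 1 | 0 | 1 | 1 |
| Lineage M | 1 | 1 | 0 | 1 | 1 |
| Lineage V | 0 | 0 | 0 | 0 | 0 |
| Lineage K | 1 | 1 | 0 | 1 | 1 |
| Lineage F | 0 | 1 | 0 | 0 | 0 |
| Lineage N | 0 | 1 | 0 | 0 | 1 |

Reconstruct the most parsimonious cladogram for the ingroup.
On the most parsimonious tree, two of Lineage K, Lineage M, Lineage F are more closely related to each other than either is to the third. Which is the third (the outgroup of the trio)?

Character polarity is set by the outgroup: the derived state is whichever differs from the outgroup's state, so for Character 3 the derived state is '0', and for the remaining characters it is '1'.
Character 1: derived state '1' in Lineage K and Lineage M only — synapomorphy for {Lineage K, Lineage M}.
Character 2 (derived state '1') is shared by Lineage F, Lineage K, Lineage M, Lineage N, and Lineage Q — a synapomorphy uniting that clade.
Character 3 (derived state '0') is shared by all ingroup taxa — unites the whole ingroup.
Character 4 (derived state '1') is shared by Lineage K, Lineage M, and Lineage Q — a synapomorphy uniting that clade.
Character 5: derived state '1' in Lineage K, Lineage M, Lineage N, and Lineage Q only — synapomorphy for {Lineage K, Lineage M, Lineage N, Lineage Q}.
Most parsimonious ingroup topology: ((((Lineage Q,(Lineage M,Lineage K)),Lineage N),Lineage F),Lineage V).
Lineage K and Lineage M share a more recent common ancestor with each other than either does with Lineage F, so Lineage F is the least closely related of the three.

Lineage F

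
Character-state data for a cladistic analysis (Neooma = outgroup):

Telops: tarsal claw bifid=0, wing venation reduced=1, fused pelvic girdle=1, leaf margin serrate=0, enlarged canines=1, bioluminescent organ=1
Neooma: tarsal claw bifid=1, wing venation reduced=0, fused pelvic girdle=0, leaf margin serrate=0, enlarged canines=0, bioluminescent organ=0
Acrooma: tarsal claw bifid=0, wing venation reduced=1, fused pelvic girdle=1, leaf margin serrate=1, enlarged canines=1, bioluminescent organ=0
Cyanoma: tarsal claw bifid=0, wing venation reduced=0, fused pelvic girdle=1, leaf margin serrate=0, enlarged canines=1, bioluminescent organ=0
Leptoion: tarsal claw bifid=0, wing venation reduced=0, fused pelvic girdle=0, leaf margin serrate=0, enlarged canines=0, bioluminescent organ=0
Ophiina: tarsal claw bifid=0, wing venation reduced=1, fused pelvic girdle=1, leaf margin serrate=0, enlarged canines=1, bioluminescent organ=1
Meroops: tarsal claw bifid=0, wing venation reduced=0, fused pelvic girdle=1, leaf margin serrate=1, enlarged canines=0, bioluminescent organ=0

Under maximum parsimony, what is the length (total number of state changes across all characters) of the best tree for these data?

7

Character polarity is set by the outgroup: the derived state is whichever differs from the outgroup's state, so for tarsal claw bifid the derived state is '0', and for the remaining characters it is '1'.
All ingroup taxa share the derived state '0' for tarsal claw bifid; it defines the ingroup but does not resolve relationships within it.
wing venation reduced: derived state '1' in Acrooma, Ophiina, and Telops only — synapomorphy for {Acrooma, Ophiina, Telops}.
fused pelvic girdle (derived state '1') is shared by Acrooma, Cyanoma, Meroops, Ophiina, and Telops — a synapomorphy uniting that clade.
leaf margin serrate (state '1') occurs in Acrooma and Meroops but conflicts with the nesting implied by the other characters — most parsimoniously interpreted as homoplasy.
enlarged canines: derived state '1' in Acrooma, Cyanoma, Ophiina, and Telops only — synapomorphy for {Acrooma, Cyanoma, Ophiina, Telops}.
Only Ophiina and Telops show the derived state '1' for bioluminescent organ, supporting them as a clade.
Most parsimonious ingroup topology: (((((Telops,Ophiina),Acrooma),Cyanoma),Meroops),Leptoion).
Changes per character on this tree: tarsal claw bifid: 1; wing venation reduced: 1; fused pelvic girdle: 1; leaf margin serrate: 2; enlarged canines: 1; bioluminescent organ: 1.
Total = 7.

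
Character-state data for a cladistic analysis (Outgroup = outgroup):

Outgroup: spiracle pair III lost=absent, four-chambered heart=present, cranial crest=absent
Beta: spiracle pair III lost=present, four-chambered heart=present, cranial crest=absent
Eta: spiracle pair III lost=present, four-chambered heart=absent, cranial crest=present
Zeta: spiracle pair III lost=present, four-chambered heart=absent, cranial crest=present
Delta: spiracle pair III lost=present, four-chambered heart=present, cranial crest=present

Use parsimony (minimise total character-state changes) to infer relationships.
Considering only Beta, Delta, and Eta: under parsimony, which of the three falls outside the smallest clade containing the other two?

Beta

Character polarity is set by the outgroup: the derived state is whichever differs from the outgroup's state, so for four-chambered heart the derived state is 'absent', and for the remaining characters it is 'present'.
spiracle pair III lost (derived state 'present') is shared by all ingroup taxa — unites the whole ingroup.
four-chambered heart (derived state 'absent') is shared by Eta and Zeta — a synapomorphy uniting that clade.
cranial crest (derived state 'present') is shared by Delta, Eta, and Zeta — a synapomorphy uniting that clade.
Most parsimonious ingroup topology: (Beta,((Eta,Zeta),Delta)).
Delta and Eta share a more recent common ancestor with each other than either does with Beta, so Beta is the least closely related of the three.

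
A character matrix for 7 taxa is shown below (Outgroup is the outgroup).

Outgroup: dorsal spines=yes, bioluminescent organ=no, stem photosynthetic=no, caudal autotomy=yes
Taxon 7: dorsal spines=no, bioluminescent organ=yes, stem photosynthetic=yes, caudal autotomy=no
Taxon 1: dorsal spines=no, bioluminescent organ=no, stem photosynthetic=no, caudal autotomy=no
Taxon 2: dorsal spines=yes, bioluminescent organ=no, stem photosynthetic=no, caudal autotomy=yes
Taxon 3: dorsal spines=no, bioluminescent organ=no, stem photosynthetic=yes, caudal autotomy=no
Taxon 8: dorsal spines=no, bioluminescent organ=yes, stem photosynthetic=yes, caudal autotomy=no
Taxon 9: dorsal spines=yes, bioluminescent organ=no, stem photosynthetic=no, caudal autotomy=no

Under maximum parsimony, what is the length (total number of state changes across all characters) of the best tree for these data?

Character polarity is set by the outgroup: the derived state is whichever differs from the outgroup's state, so for dorsal spines, caudal autotomy the derived state is 'no', and for the remaining characters it is 'yes'.
Only Taxon 1, Taxon 3, Taxon 7, and Taxon 8 show the derived state 'no' for dorsal spines, supporting them as a clade.
bioluminescent organ: derived state 'yes' in Taxon 7 and Taxon 8 only — synapomorphy for {Taxon 7, Taxon 8}.
stem photosynthetic (derived state 'yes') is shared by Taxon 3, Taxon 7, and Taxon 8 — a synapomorphy uniting that clade.
Only Taxon 1, Taxon 3, Taxon 7, Taxon 8, and Taxon 9 show the derived state 'no' for caudal autotomy, supporting them as a clade.
Most parsimonious ingroup topology: (((((Taxon 7,Taxon 8),Taxon 3),Taxon 1),Taxon 9),Taxon 2).
Changes per character on this tree: dorsal spines: 1; bioluminescent organ: 1; stem photosynthetic: 1; caudal autotomy: 1.
Total = 4.

4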